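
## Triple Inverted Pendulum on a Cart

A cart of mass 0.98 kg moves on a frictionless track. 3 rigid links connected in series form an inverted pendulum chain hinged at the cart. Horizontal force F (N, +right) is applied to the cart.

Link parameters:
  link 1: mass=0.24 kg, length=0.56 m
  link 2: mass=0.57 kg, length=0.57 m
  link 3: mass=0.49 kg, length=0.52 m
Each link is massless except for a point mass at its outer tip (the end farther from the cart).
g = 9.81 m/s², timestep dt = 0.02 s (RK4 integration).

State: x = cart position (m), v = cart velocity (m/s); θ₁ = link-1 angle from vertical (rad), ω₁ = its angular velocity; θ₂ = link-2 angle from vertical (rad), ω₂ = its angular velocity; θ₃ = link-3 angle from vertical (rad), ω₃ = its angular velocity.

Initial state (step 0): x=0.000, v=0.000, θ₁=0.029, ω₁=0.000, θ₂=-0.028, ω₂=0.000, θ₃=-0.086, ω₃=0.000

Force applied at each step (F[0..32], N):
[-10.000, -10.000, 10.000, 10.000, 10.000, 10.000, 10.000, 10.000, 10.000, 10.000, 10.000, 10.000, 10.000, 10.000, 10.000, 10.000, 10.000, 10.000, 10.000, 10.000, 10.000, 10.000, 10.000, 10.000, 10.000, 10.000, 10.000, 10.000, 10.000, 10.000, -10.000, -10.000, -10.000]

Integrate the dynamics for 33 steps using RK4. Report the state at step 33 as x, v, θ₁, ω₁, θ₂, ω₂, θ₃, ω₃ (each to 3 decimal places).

apply F[0]=-10.000 → step 1: x=-0.002, v=-0.212, θ₁=0.034, ω₁=0.474, θ₂=-0.029, ω₂=-0.088, θ₃=-0.086, ω₃=-0.038
apply F[1]=-10.000 → step 2: x=-0.008, v=-0.425, θ₁=0.048, ω₁=0.967, θ₂=-0.032, ω₂=-0.190, θ₃=-0.088, ω₃=-0.074
apply F[2]=+10.000 → step 3: x=-0.015, v=-0.235, θ₁=0.066, ω₁=0.784, θ₂=-0.037, ω₂=-0.339, θ₃=-0.089, ω₃=-0.111
apply F[3]=+10.000 → step 4: x=-0.018, v=-0.050, θ₁=0.080, ω₁=0.648, θ₂=-0.045, ω₂=-0.530, θ₃=-0.092, ω₃=-0.144
apply F[4]=+10.000 → step 5: x=-0.017, v=0.133, θ₁=0.092, ω₁=0.552, θ₂=-0.058, ω₂=-0.762, θ₃=-0.095, ω₃=-0.172
apply F[5]=+10.000 → step 6: x=-0.013, v=0.314, θ₁=0.102, ω₁=0.491, θ₂=-0.076, ω₂=-1.034, θ₃=-0.099, ω₃=-0.191
apply F[6]=+10.000 → step 7: x=-0.005, v=0.494, θ₁=0.112, ω₁=0.459, θ₂=-0.100, ω₂=-1.344, θ₃=-0.103, ω₃=-0.199
apply F[7]=+10.000 → step 8: x=0.007, v=0.674, θ₁=0.121, ω₁=0.446, θ₂=-0.130, ω₂=-1.685, θ₃=-0.107, ω₃=-0.194
apply F[8]=+10.000 → step 9: x=0.022, v=0.855, θ₁=0.129, ω₁=0.437, θ₂=-0.167, ω₂=-2.048, θ₃=-0.110, ω₃=-0.176
apply F[9]=+10.000 → step 10: x=0.041, v=1.038, θ₁=0.138, ω₁=0.415, θ₂=-0.212, ω₂=-2.419, θ₃=-0.114, ω₃=-0.148
apply F[10]=+10.000 → step 11: x=0.064, v=1.224, θ₁=0.146, ω₁=0.364, θ₂=-0.264, ω₂=-2.782, θ₃=-0.116, ω₃=-0.115
apply F[11]=+10.000 → step 12: x=0.090, v=1.412, θ₁=0.152, ω₁=0.267, θ₂=-0.323, ω₂=-3.125, θ₃=-0.118, ω₃=-0.081
apply F[12]=+10.000 → step 13: x=0.120, v=1.602, θ₁=0.156, ω₁=0.115, θ₂=-0.389, ω₂=-3.439, θ₃=-0.120, ω₃=-0.053
apply F[13]=+10.000 → step 14: x=0.154, v=1.795, θ₁=0.156, ω₁=-0.098, θ₂=-0.461, ω₂=-3.722, θ₃=-0.120, ω₃=-0.035
apply F[14]=+10.000 → step 15: x=0.192, v=1.991, θ₁=0.152, ω₁=-0.374, θ₂=-0.538, ω₂=-3.973, θ₃=-0.121, ω₃=-0.031
apply F[15]=+10.000 → step 16: x=0.234, v=2.188, θ₁=0.141, ω₁=-0.714, θ₂=-0.619, ω₂=-4.192, θ₃=-0.122, ω₃=-0.044
apply F[16]=+10.000 → step 17: x=0.280, v=2.387, θ₁=0.123, ω₁=-1.120, θ₂=-0.705, ω₂=-4.376, θ₃=-0.123, ω₃=-0.077
apply F[17]=+10.000 → step 18: x=0.330, v=2.588, θ₁=0.096, ω₁=-1.590, θ₂=-0.794, ω₂=-4.521, θ₃=-0.125, ω₃=-0.130
apply F[18]=+10.000 → step 19: x=0.383, v=2.790, θ₁=0.059, ω₁=-2.124, θ₂=-0.886, ω₂=-4.618, θ₃=-0.128, ω₃=-0.205
apply F[19]=+10.000 → step 20: x=0.441, v=2.994, θ₁=0.010, ω₁=-2.720, θ₂=-0.978, ω₂=-4.651, θ₃=-0.133, ω₃=-0.302
apply F[20]=+10.000 → step 21: x=0.503, v=3.198, θ₁=-0.050, ω₁=-3.373, θ₂=-1.071, ω₂=-4.601, θ₃=-0.141, ω₃=-0.420
apply F[21]=+10.000 → step 22: x=0.569, v=3.400, θ₁=-0.125, ω₁=-4.076, θ₂=-1.162, ω₂=-4.443, θ₃=-0.150, ω₃=-0.556
apply F[22]=+10.000 → step 23: x=0.639, v=3.597, θ₁=-0.214, ω₁=-4.817, θ₂=-1.248, ω₂=-4.147, θ₃=-0.163, ω₃=-0.710
apply F[23]=+10.000 → step 24: x=0.713, v=3.782, θ₁=-0.318, ω₁=-5.588, θ₂=-1.327, ω₂=-3.684, θ₃=-0.179, ω₃=-0.882
apply F[24]=+10.000 → step 25: x=0.790, v=3.948, θ₁=-0.437, ω₁=-6.384, θ₂=-1.394, ω₂=-3.022, θ₃=-0.198, ω₃=-1.079
apply F[25]=+10.000 → step 26: x=0.871, v=4.080, θ₁=-0.573, ω₁=-7.215, θ₂=-1.446, ω₂=-2.134, θ₃=-0.222, ω₃=-1.323
apply F[26]=+10.000 → step 27: x=0.953, v=4.157, θ₁=-0.726, ω₁=-8.110, θ₂=-1.478, ω₂=-0.985, θ₃=-0.252, ω₃=-1.660
apply F[27]=+10.000 → step 28: x=1.036, v=4.142, θ₁=-0.898, ω₁=-9.116, θ₂=-1.483, ω₂=0.456, θ₃=-0.290, ω₃=-2.189
apply F[28]=+10.000 → step 29: x=1.118, v=3.959, θ₁=-1.092, ω₁=-10.225, θ₂=-1.458, ω₂=2.159, θ₃=-0.342, ω₃=-3.099
apply F[29]=+10.000 → step 30: x=1.193, v=3.509, θ₁=-1.306, ω₁=-11.103, θ₂=-1.398, ω₂=3.697, θ₃=-0.418, ω₃=-4.593
apply F[30]=-10.000 → step 31: x=1.254, v=2.657, θ₁=-1.528, ω₁=-10.987, θ₂=-1.319, ω₂=3.967, θ₃=-0.524, ω₃=-5.963
apply F[31]=-10.000 → step 32: x=1.300, v=1.897, θ₁=-1.741, ω₁=-10.287, θ₂=-1.247, ω₂=3.148, θ₃=-0.654, ω₃=-6.936
apply F[32]=-10.000 → step 33: x=1.332, v=1.308, θ₁=-1.940, ω₁=-9.592, θ₂=-1.196, ω₂=1.892, θ₃=-0.798, ω₃=-7.431

Answer: x=1.332, v=1.308, θ₁=-1.940, ω₁=-9.592, θ₂=-1.196, ω₂=1.892, θ₃=-0.798, ω₃=-7.431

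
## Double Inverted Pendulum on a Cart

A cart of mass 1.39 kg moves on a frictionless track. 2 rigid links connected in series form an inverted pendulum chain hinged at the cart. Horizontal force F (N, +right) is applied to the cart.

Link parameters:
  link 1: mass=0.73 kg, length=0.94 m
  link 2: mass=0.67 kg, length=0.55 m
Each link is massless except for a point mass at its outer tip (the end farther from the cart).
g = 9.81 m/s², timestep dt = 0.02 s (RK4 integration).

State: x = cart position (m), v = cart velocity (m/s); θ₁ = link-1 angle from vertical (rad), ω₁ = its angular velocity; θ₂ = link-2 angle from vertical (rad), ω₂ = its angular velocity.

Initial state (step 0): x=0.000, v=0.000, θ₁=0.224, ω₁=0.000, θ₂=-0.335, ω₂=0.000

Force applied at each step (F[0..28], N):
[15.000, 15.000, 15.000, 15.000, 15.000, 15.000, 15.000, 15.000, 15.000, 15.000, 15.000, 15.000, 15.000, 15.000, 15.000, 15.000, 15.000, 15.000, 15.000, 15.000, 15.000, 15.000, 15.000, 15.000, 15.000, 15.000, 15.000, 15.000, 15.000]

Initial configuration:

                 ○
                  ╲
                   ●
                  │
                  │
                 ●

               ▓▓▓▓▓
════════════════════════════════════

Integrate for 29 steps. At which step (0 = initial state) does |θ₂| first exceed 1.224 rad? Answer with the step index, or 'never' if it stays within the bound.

apply F[0]=+15.000 → step 1: x=0.002, v=0.175, θ₁=0.223, ω₁=-0.055, θ₂=-0.338, ω₂=-0.338
apply F[1]=+15.000 → step 2: x=0.007, v=0.351, θ₁=0.222, ω₁=-0.112, θ₂=-0.349, ω₂=-0.677
apply F[2]=+15.000 → step 3: x=0.016, v=0.527, θ₁=0.219, ω₁=-0.172, θ₂=-0.365, ω₂=-1.015
apply F[3]=+15.000 → step 4: x=0.028, v=0.705, θ₁=0.215, ω₁=-0.239, θ₂=-0.389, ω₂=-1.353
apply F[4]=+15.000 → step 5: x=0.044, v=0.886, θ₁=0.209, ω₁=-0.313, θ₂=-0.420, ω₂=-1.690
apply F[5]=+15.000 → step 6: x=0.064, v=1.069, θ₁=0.202, ω₁=-0.397, θ₂=-0.457, ω₂=-2.024
apply F[6]=+15.000 → step 7: x=0.087, v=1.255, θ₁=0.193, ω₁=-0.495, θ₂=-0.500, ω₂=-2.354
apply F[7]=+15.000 → step 8: x=0.114, v=1.444, θ₁=0.182, ω₁=-0.609, θ₂=-0.551, ω₂=-2.677
apply F[8]=+15.000 → step 9: x=0.145, v=1.636, θ₁=0.169, ω₁=-0.741, θ₂=-0.607, ω₂=-2.990
apply F[9]=+15.000 → step 10: x=0.179, v=1.833, θ₁=0.153, ω₁=-0.895, θ₂=-0.670, ω₂=-3.289
apply F[10]=+15.000 → step 11: x=0.218, v=2.033, θ₁=0.133, ω₁=-1.073, θ₂=-0.739, ω₂=-3.571
apply F[11]=+15.000 → step 12: x=0.261, v=2.237, θ₁=0.109, ω₁=-1.278, θ₂=-0.813, ω₂=-3.830
apply F[12]=+15.000 → step 13: x=0.307, v=2.445, θ₁=0.082, ω₁=-1.512, θ₂=-0.892, ω₂=-4.061
apply F[13]=+15.000 → step 14: x=0.358, v=2.657, θ₁=0.049, ω₁=-1.774, θ₂=-0.975, ω₂=-4.256
apply F[14]=+15.000 → step 15: x=0.414, v=2.871, θ₁=0.010, ω₁=-2.066, θ₂=-1.062, ω₂=-4.406
apply F[15]=+15.000 → step 16: x=0.473, v=3.087, θ₁=-0.034, ω₁=-2.385, θ₂=-1.151, ω₂=-4.501
apply F[16]=+15.000 → step 17: x=0.537, v=3.303, θ₁=-0.085, ω₁=-2.728, θ₂=-1.241, ω₂=-4.528
apply F[17]=+15.000 → step 18: x=0.605, v=3.517, θ₁=-0.143, ω₁=-3.088, θ₂=-1.332, ω₂=-4.474
apply F[18]=+15.000 → step 19: x=0.678, v=3.725, θ₁=-0.209, ω₁=-3.458, θ₂=-1.420, ω₂=-4.326
apply F[19]=+15.000 → step 20: x=0.754, v=3.922, θ₁=-0.282, ω₁=-3.829, θ₂=-1.504, ω₂=-4.074
apply F[20]=+15.000 → step 21: x=0.835, v=4.102, θ₁=-0.362, ω₁=-4.192, θ₂=-1.582, ω₂=-3.711
apply F[21]=+15.000 → step 22: x=0.918, v=4.260, θ₁=-0.449, ω₁=-4.539, θ₂=-1.652, ω₂=-3.235
apply F[22]=+15.000 → step 23: x=1.005, v=4.389, θ₁=-0.543, ω₁=-4.866, θ₂=-1.711, ω₂=-2.653
apply F[23]=+15.000 → step 24: x=1.094, v=4.484, θ₁=-0.644, ω₁=-5.174, θ₂=-1.757, ω₂=-1.975
apply F[24]=+15.000 → step 25: x=1.184, v=4.540, θ₁=-0.750, ω₁=-5.467, θ₂=-1.789, ω₂=-1.214
apply F[25]=+15.000 → step 26: x=1.275, v=4.550, θ₁=-0.862, ω₁=-5.755, θ₂=-1.805, ω₂=-0.388
apply F[26]=+15.000 → step 27: x=1.366, v=4.506, θ₁=-0.980, ω₁=-6.048, θ₂=-1.804, ω₂=0.484
apply F[27]=+15.000 → step 28: x=1.455, v=4.398, θ₁=-1.104, ω₁=-6.355, θ₂=-1.786, ω₂=1.373
apply F[28]=+15.000 → step 29: x=1.541, v=4.209, θ₁=-1.235, ω₁=-6.677, θ₂=-1.750, ω₂=2.227
|θ₂| = 1.241 > 1.224 first at step 17.

Answer: 17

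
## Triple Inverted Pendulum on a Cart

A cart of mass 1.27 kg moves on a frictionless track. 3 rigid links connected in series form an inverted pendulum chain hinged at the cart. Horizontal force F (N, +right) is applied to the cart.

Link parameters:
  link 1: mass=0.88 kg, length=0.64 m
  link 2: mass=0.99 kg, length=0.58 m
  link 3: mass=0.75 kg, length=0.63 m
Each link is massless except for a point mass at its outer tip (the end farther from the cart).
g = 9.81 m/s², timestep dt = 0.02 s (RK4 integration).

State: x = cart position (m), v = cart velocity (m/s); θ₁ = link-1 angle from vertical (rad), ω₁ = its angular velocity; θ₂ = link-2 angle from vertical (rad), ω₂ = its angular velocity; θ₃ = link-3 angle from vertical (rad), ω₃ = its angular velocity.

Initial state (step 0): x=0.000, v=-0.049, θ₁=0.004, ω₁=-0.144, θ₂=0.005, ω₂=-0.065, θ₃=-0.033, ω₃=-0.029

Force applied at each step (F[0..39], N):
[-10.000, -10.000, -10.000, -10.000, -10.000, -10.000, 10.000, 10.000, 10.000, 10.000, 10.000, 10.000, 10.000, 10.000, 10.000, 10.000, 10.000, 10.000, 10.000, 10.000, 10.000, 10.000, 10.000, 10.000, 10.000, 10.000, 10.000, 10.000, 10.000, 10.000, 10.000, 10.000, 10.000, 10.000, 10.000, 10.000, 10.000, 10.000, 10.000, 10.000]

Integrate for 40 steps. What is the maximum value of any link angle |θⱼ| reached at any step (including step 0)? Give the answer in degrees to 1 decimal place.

apply F[0]=-10.000 → step 1: x=-0.003, v=-0.208, θ₁=0.004, ω₁=0.105, θ₂=0.004, ω₂=-0.054, θ₃=-0.034, ω₃=-0.050
apply F[1]=-10.000 → step 2: x=-0.008, v=-0.368, θ₁=0.008, ω₁=0.357, θ₂=0.003, ω₂=-0.047, θ₃=-0.035, ω₃=-0.070
apply F[2]=-10.000 → step 3: x=-0.017, v=-0.530, θ₁=0.018, ω₁=0.621, θ₂=0.002, ω₂=-0.048, θ₃=-0.037, ω₃=-0.090
apply F[3]=-10.000 → step 4: x=-0.030, v=-0.697, θ₁=0.033, ω₁=0.903, θ₂=0.001, ω₂=-0.061, θ₃=-0.039, ω₃=-0.110
apply F[4]=-10.000 → step 5: x=-0.045, v=-0.870, θ₁=0.054, ω₁=1.209, θ₂=-0.001, ω₂=-0.090, θ₃=-0.041, ω₃=-0.129
apply F[5]=-10.000 → step 6: x=-0.064, v=-1.049, θ₁=0.082, ω₁=1.542, θ₂=-0.003, ω₂=-0.137, θ₃=-0.044, ω₃=-0.147
apply F[6]=+10.000 → step 7: x=-0.084, v=-0.926, θ₁=0.111, ω₁=1.436, θ₂=-0.006, ω₂=-0.219, θ₃=-0.047, ω₃=-0.167
apply F[7]=+10.000 → step 8: x=-0.102, v=-0.815, θ₁=0.139, ω₁=1.373, θ₂=-0.012, ω₂=-0.331, θ₃=-0.050, ω₃=-0.186
apply F[8]=+10.000 → step 9: x=-0.117, v=-0.712, θ₁=0.167, ω₁=1.350, θ₂=-0.020, ω₂=-0.473, θ₃=-0.054, ω₃=-0.204
apply F[9]=+10.000 → step 10: x=-0.130, v=-0.617, θ₁=0.194, ω₁=1.363, θ₂=-0.031, ω₂=-0.644, θ₃=-0.059, ω₃=-0.218
apply F[10]=+10.000 → step 11: x=-0.142, v=-0.529, θ₁=0.221, ω₁=1.407, θ₂=-0.046, ω₂=-0.842, θ₃=-0.063, ω₃=-0.228
apply F[11]=+10.000 → step 12: x=-0.151, v=-0.445, θ₁=0.250, ω₁=1.476, θ₂=-0.065, ω₂=-1.064, θ₃=-0.068, ω₃=-0.232
apply F[12]=+10.000 → step 13: x=-0.159, v=-0.363, θ₁=0.280, ω₁=1.564, θ₂=-0.088, ω₂=-1.305, θ₃=-0.072, ω₃=-0.230
apply F[13]=+10.000 → step 14: x=-0.166, v=-0.281, θ₁=0.313, ω₁=1.660, θ₂=-0.117, ω₂=-1.559, θ₃=-0.077, ω₃=-0.222
apply F[14]=+10.000 → step 15: x=-0.171, v=-0.198, θ₁=0.347, ω₁=1.758, θ₂=-0.151, ω₂=-1.820, θ₃=-0.081, ω₃=-0.209
apply F[15]=+10.000 → step 16: x=-0.174, v=-0.112, θ₁=0.383, ω₁=1.849, θ₂=-0.190, ω₂=-2.081, θ₃=-0.085, ω₃=-0.192
apply F[16]=+10.000 → step 17: x=-0.175, v=-0.022, θ₁=0.421, ω₁=1.927, θ₂=-0.234, ω₂=-2.337, θ₃=-0.089, ω₃=-0.175
apply F[17]=+10.000 → step 18: x=-0.174, v=0.072, θ₁=0.460, ω₁=1.989, θ₂=-0.283, ω₂=-2.583, θ₃=-0.092, ω₃=-0.161
apply F[18]=+10.000 → step 19: x=-0.172, v=0.169, θ₁=0.500, ω₁=2.031, θ₂=-0.337, ω₂=-2.820, θ₃=-0.095, ω₃=-0.151
apply F[19]=+10.000 → step 20: x=-0.168, v=0.268, θ₁=0.541, ω₁=2.054, θ₂=-0.396, ω₂=-3.046, θ₃=-0.098, ω₃=-0.150
apply F[20]=+10.000 → step 21: x=-0.161, v=0.368, θ₁=0.582, ω₁=2.059, θ₂=-0.459, ω₂=-3.264, θ₃=-0.101, ω₃=-0.159
apply F[21]=+10.000 → step 22: x=-0.153, v=0.469, θ₁=0.623, ω₁=2.045, θ₂=-0.527, ω₂=-3.477, θ₃=-0.105, ω₃=-0.181
apply F[22]=+10.000 → step 23: x=-0.143, v=0.567, θ₁=0.664, ω₁=2.015, θ₂=-0.598, ω₂=-3.688, θ₃=-0.109, ω₃=-0.220
apply F[23]=+10.000 → step 24: x=-0.130, v=0.663, θ₁=0.704, ω₁=1.968, θ₂=-0.674, ω₂=-3.900, θ₃=-0.114, ω₃=-0.279
apply F[24]=+10.000 → step 25: x=-0.116, v=0.754, θ₁=0.743, ω₁=1.905, θ₂=-0.754, ω₂=-4.117, θ₃=-0.120, ω₃=-0.361
apply F[25]=+10.000 → step 26: x=-0.100, v=0.838, θ₁=0.780, ω₁=1.827, θ₂=-0.839, ω₂=-4.341, θ₃=-0.128, ω₃=-0.470
apply F[26]=+10.000 → step 27: x=-0.083, v=0.913, θ₁=0.816, ω₁=1.734, θ₂=-0.928, ω₂=-4.575, θ₃=-0.139, ω₃=-0.613
apply F[27]=+10.000 → step 28: x=-0.064, v=0.976, θ₁=0.849, ω₁=1.628, θ₂=-1.022, ω₂=-4.822, θ₃=-0.153, ω₃=-0.796
apply F[28]=+10.000 → step 29: x=-0.044, v=1.024, θ₁=0.881, ω₁=1.510, θ₂=-1.121, ω₂=-5.082, θ₃=-0.171, ω₃=-1.026
apply F[29]=+10.000 → step 30: x=-0.023, v=1.054, θ₁=0.910, ω₁=1.386, θ₂=-1.225, ω₂=-5.354, θ₃=-0.194, ω₃=-1.314
apply F[30]=+10.000 → step 31: x=-0.002, v=1.062, θ₁=0.936, ω₁=1.263, θ₂=-1.335, ω₂=-5.633, θ₃=-0.224, ω₃=-1.669
apply F[31]=+10.000 → step 32: x=0.019, v=1.042, θ₁=0.960, ω₁=1.153, θ₂=-1.451, ω₂=-5.908, θ₃=-0.262, ω₃=-2.102
apply F[32]=+10.000 → step 33: x=0.040, v=0.993, θ₁=0.982, ω₁=1.078, θ₂=-1.571, ω₂=-6.159, θ₃=-0.309, ω₃=-2.620
apply F[33]=+10.000 → step 34: x=0.059, v=0.912, θ₁=1.004, ω₁=1.064, θ₂=-1.697, ω₂=-6.354, θ₃=-0.367, ω₃=-3.222
apply F[34]=+10.000 → step 35: x=0.076, v=0.804, θ₁=1.026, ω₁=1.141, θ₂=-1.825, ω₂=-6.450, θ₃=-0.438, ω₃=-3.894
apply F[35]=+10.000 → step 36: x=0.091, v=0.680, θ₁=1.050, ω₁=1.334, θ₂=-1.954, ω₂=-6.402, θ₃=-0.523, ω₃=-4.602
apply F[36]=+10.000 → step 37: x=0.103, v=0.561, θ₁=1.080, ω₁=1.646, θ₂=-2.080, ω₂=-6.181, θ₃=-0.622, ω₃=-5.297
apply F[37]=+10.000 → step 38: x=0.114, v=0.468, θ₁=1.117, ω₁=2.050, θ₂=-2.200, ω₂=-5.790, θ₃=-0.735, ω₃=-5.922
apply F[38]=+10.000 → step 39: x=0.122, v=0.418, θ₁=1.162, ω₁=2.504, θ₂=-2.310, ω₂=-5.266, θ₃=-0.858, ω₃=-6.441
apply F[39]=+10.000 → step 40: x=0.131, v=0.420, θ₁=1.217, ω₁=2.965, θ₂=-2.410, ω₂=-4.666, θ₃=-0.991, ω₃=-6.844
Max |angle| over trajectory = 2.410 rad = 138.1°.

Answer: 138.1°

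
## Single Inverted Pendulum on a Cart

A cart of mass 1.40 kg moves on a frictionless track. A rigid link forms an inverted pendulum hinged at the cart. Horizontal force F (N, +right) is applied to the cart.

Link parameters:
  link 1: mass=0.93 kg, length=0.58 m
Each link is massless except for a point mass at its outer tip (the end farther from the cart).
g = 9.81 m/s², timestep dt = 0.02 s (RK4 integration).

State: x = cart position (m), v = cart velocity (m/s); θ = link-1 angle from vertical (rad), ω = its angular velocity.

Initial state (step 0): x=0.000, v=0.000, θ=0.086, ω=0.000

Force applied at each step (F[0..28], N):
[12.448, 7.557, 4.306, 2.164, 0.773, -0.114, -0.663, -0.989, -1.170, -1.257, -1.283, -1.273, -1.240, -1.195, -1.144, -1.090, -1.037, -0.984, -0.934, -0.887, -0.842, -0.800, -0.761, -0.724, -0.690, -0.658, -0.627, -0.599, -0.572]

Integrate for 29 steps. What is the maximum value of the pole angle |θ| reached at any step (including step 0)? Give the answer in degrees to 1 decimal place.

apply F[0]=+12.448 → step 1: x=0.002, v=0.166, θ=0.083, ω=-0.256
apply F[1]=+7.557 → step 2: x=0.006, v=0.263, θ=0.077, ω=-0.396
apply F[2]=+4.306 → step 3: x=0.012, v=0.315, θ=0.068, ω=-0.461
apply F[3]=+2.164 → step 4: x=0.018, v=0.338, θ=0.059, ω=-0.479
apply F[4]=+0.773 → step 5: x=0.025, v=0.342, θ=0.050, ω=-0.467
apply F[5]=-0.114 → step 6: x=0.032, v=0.335, θ=0.040, ω=-0.439
apply F[6]=-0.663 → step 7: x=0.038, v=0.320, θ=0.032, ω=-0.403
apply F[7]=-0.989 → step 8: x=0.045, v=0.303, θ=0.024, ω=-0.363
apply F[8]=-1.170 → step 9: x=0.050, v=0.283, θ=0.018, ω=-0.322
apply F[9]=-1.257 → step 10: x=0.056, v=0.263, θ=0.012, ω=-0.283
apply F[10]=-1.283 → step 11: x=0.061, v=0.244, θ=0.006, ω=-0.246
apply F[11]=-1.273 → step 12: x=0.066, v=0.225, θ=0.002, ω=-0.213
apply F[12]=-1.240 → step 13: x=0.070, v=0.208, θ=-0.002, ω=-0.183
apply F[13]=-1.195 → step 14: x=0.074, v=0.191, θ=-0.006, ω=-0.155
apply F[14]=-1.144 → step 15: x=0.078, v=0.176, θ=-0.009, ω=-0.131
apply F[15]=-1.090 → step 16: x=0.081, v=0.161, θ=-0.011, ω=-0.110
apply F[16]=-1.037 → step 17: x=0.084, v=0.148, θ=-0.013, ω=-0.091
apply F[17]=-0.984 → step 18: x=0.087, v=0.136, θ=-0.015, ω=-0.075
apply F[18]=-0.934 → step 19: x=0.090, v=0.124, θ=-0.016, ω=-0.060
apply F[19]=-0.887 → step 20: x=0.092, v=0.114, θ=-0.017, ω=-0.048
apply F[20]=-0.842 → step 21: x=0.094, v=0.104, θ=-0.018, ω=-0.037
apply F[21]=-0.800 → step 22: x=0.096, v=0.095, θ=-0.019, ω=-0.027
apply F[22]=-0.761 → step 23: x=0.098, v=0.087, θ=-0.019, ω=-0.019
apply F[23]=-0.724 → step 24: x=0.100, v=0.079, θ=-0.019, ω=-0.012
apply F[24]=-0.690 → step 25: x=0.101, v=0.072, θ=-0.019, ω=-0.006
apply F[25]=-0.658 → step 26: x=0.102, v=0.065, θ=-0.020, ω=-0.001
apply F[26]=-0.627 → step 27: x=0.104, v=0.058, θ=-0.020, ω=0.003
apply F[27]=-0.599 → step 28: x=0.105, v=0.052, θ=-0.019, ω=0.007
apply F[28]=-0.572 → step 29: x=0.106, v=0.047, θ=-0.019, ω=0.010
Max |angle| over trajectory = 0.086 rad = 4.9°.

Answer: 4.9°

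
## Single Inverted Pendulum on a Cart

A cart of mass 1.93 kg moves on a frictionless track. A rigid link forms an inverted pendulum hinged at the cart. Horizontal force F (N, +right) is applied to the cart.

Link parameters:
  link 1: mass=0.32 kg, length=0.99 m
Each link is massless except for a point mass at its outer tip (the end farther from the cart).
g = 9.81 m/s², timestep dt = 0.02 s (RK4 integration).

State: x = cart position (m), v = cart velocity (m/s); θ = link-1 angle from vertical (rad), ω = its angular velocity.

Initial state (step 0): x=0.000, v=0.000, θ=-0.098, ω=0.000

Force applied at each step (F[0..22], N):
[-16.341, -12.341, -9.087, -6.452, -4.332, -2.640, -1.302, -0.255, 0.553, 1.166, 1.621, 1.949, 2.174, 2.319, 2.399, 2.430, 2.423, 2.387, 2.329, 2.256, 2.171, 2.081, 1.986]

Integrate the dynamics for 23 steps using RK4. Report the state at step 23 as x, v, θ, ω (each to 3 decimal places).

apply F[0]=-16.341 → step 1: x=-0.002, v=-0.166, θ=-0.097, ω=0.148
apply F[1]=-12.341 → step 2: x=-0.006, v=-0.291, θ=-0.093, ω=0.254
apply F[2]=-9.087 → step 3: x=-0.013, v=-0.382, θ=-0.087, ω=0.328
apply F[3]=-6.452 → step 4: x=-0.021, v=-0.446, θ=-0.080, ω=0.376
apply F[4]=-4.332 → step 5: x=-0.031, v=-0.488, θ=-0.072, ω=0.404
apply F[5]=-2.640 → step 6: x=-0.041, v=-0.513, θ=-0.064, ω=0.416
apply F[6]=-1.302 → step 7: x=-0.051, v=-0.525, θ=-0.055, ω=0.416
apply F[7]=-0.255 → step 8: x=-0.061, v=-0.526, θ=-0.047, ω=0.407
apply F[8]=+0.553 → step 9: x=-0.072, v=-0.519, θ=-0.039, ω=0.391
apply F[9]=+1.166 → step 10: x=-0.082, v=-0.506, θ=-0.032, ω=0.371
apply F[10]=+1.621 → step 11: x=-0.092, v=-0.488, θ=-0.024, ω=0.347
apply F[11]=+1.949 → step 12: x=-0.102, v=-0.467, θ=-0.018, ω=0.322
apply F[12]=+2.174 → step 13: x=-0.111, v=-0.444, θ=-0.012, ω=0.296
apply F[13]=+2.319 → step 14: x=-0.119, v=-0.420, θ=-0.006, ω=0.270
apply F[14]=+2.399 → step 15: x=-0.128, v=-0.395, θ=-0.001, ω=0.244
apply F[15]=+2.430 → step 16: x=-0.135, v=-0.370, θ=0.004, ω=0.219
apply F[16]=+2.423 → step 17: x=-0.142, v=-0.345, θ=0.008, ω=0.195
apply F[17]=+2.387 → step 18: x=-0.149, v=-0.320, θ=0.012, ω=0.172
apply F[18]=+2.329 → step 19: x=-0.155, v=-0.297, θ=0.015, ω=0.151
apply F[19]=+2.256 → step 20: x=-0.161, v=-0.274, θ=0.018, ω=0.131
apply F[20]=+2.171 → step 21: x=-0.166, v=-0.252, θ=0.020, ω=0.112
apply F[21]=+2.081 → step 22: x=-0.171, v=-0.231, θ=0.022, ω=0.096
apply F[22]=+1.986 → step 23: x=-0.175, v=-0.211, θ=0.024, ω=0.080

Answer: x=-0.175, v=-0.211, θ=0.024, ω=0.080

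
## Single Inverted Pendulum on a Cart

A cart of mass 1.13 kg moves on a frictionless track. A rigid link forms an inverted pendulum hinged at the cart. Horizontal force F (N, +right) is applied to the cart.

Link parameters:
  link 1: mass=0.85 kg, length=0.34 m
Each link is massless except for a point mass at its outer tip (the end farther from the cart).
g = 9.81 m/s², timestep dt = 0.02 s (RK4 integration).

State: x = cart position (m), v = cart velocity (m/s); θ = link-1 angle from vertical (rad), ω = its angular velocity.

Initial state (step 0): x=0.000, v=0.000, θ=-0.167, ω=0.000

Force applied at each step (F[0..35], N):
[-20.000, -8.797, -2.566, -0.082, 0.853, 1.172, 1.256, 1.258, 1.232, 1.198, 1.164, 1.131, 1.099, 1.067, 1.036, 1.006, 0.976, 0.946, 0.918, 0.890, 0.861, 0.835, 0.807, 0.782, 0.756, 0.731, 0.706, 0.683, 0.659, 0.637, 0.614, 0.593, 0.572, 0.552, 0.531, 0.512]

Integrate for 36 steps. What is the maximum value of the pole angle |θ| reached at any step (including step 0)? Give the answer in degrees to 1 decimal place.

apply F[0]=-20.000 → step 1: x=-0.003, v=-0.324, θ=-0.159, ω=0.845
apply F[1]=-8.797 → step 2: x=-0.011, v=-0.456, θ=-0.139, ω=1.145
apply F[2]=-2.566 → step 3: x=-0.020, v=-0.484, θ=-0.116, ω=1.152
apply F[3]=-0.082 → step 4: x=-0.030, v=-0.471, θ=-0.094, ω=1.053
apply F[4]=+0.853 → step 5: x=-0.039, v=-0.444, θ=-0.074, ω=0.926
apply F[5]=+1.172 → step 6: x=-0.048, v=-0.414, θ=-0.057, ω=0.801
apply F[6]=+1.256 → step 7: x=-0.056, v=-0.385, θ=-0.042, ω=0.686
apply F[7]=+1.258 → step 8: x=-0.063, v=-0.357, θ=-0.029, ω=0.586
apply F[8]=+1.232 → step 9: x=-0.070, v=-0.332, θ=-0.018, ω=0.498
apply F[9]=+1.198 → step 10: x=-0.076, v=-0.309, θ=-0.009, ω=0.422
apply F[10]=+1.164 → step 11: x=-0.082, v=-0.287, θ=-0.001, ω=0.356
apply F[11]=+1.131 → step 12: x=-0.088, v=-0.268, θ=0.005, ω=0.299
apply F[12]=+1.099 → step 13: x=-0.093, v=-0.249, θ=0.011, ω=0.250
apply F[13]=+1.067 → step 14: x=-0.098, v=-0.232, θ=0.015, ω=0.207
apply F[14]=+1.036 → step 15: x=-0.102, v=-0.217, θ=0.019, ω=0.170
apply F[15]=+1.006 → step 16: x=-0.107, v=-0.202, θ=0.022, ω=0.139
apply F[16]=+0.976 → step 17: x=-0.110, v=-0.188, θ=0.024, ω=0.112
apply F[17]=+0.946 → step 18: x=-0.114, v=-0.175, θ=0.026, ω=0.088
apply F[18]=+0.918 → step 19: x=-0.117, v=-0.163, θ=0.028, ω=0.068
apply F[19]=+0.890 → step 20: x=-0.121, v=-0.151, θ=0.029, ω=0.051
apply F[20]=+0.861 → step 21: x=-0.124, v=-0.140, θ=0.030, ω=0.036
apply F[21]=+0.835 → step 22: x=-0.126, v=-0.130, θ=0.031, ω=0.023
apply F[22]=+0.807 → step 23: x=-0.129, v=-0.120, θ=0.031, ω=0.012
apply F[23]=+0.782 → step 24: x=-0.131, v=-0.111, θ=0.031, ω=0.003
apply F[24]=+0.756 → step 25: x=-0.133, v=-0.102, θ=0.031, ω=-0.004
apply F[25]=+0.731 → step 26: x=-0.135, v=-0.094, θ=0.031, ω=-0.011
apply F[26]=+0.706 → step 27: x=-0.137, v=-0.086, θ=0.031, ω=-0.017
apply F[27]=+0.683 → step 28: x=-0.139, v=-0.079, θ=0.030, ω=-0.021
apply F[28]=+0.659 → step 29: x=-0.140, v=-0.071, θ=0.030, ω=-0.025
apply F[29]=+0.637 → step 30: x=-0.141, v=-0.064, θ=0.029, ω=-0.028
apply F[30]=+0.614 → step 31: x=-0.143, v=-0.058, θ=0.029, ω=-0.031
apply F[31]=+0.593 → step 32: x=-0.144, v=-0.052, θ=0.028, ω=-0.033
apply F[32]=+0.572 → step 33: x=-0.145, v=-0.046, θ=0.028, ω=-0.034
apply F[33]=+0.552 → step 34: x=-0.146, v=-0.040, θ=0.027, ω=-0.036
apply F[34]=+0.531 → step 35: x=-0.146, v=-0.034, θ=0.026, ω=-0.036
apply F[35]=+0.512 → step 36: x=-0.147, v=-0.029, θ=0.025, ω=-0.037
Max |angle| over trajectory = 0.167 rad = 9.6°.

Answer: 9.6°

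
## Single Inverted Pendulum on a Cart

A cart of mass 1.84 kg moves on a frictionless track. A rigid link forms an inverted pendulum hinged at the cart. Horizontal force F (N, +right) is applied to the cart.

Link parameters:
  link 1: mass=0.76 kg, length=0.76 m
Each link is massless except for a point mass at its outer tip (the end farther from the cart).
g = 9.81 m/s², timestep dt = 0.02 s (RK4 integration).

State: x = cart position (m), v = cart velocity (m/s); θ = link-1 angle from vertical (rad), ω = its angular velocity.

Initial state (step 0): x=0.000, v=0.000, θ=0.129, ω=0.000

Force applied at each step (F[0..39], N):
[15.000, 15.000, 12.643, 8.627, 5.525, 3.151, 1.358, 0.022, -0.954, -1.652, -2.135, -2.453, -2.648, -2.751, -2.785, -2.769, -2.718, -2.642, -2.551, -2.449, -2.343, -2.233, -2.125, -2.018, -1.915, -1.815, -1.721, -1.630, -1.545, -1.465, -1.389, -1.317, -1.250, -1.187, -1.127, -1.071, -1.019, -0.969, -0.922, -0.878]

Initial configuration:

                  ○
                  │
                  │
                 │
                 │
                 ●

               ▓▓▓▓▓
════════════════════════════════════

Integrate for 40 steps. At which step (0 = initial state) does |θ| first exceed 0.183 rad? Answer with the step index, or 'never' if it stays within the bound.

apply F[0]=+15.000 → step 1: x=0.002, v=0.152, θ=0.127, ω=-0.165
apply F[1]=+15.000 → step 2: x=0.006, v=0.304, θ=0.122, ω=-0.331
apply F[2]=+12.643 → step 3: x=0.013, v=0.431, θ=0.114, ω=-0.467
apply F[3]=+8.627 → step 4: x=0.023, v=0.516, θ=0.104, ω=-0.550
apply F[4]=+5.525 → step 5: x=0.034, v=0.568, θ=0.093, ω=-0.592
apply F[5]=+3.151 → step 6: x=0.045, v=0.595, θ=0.081, ω=-0.606
apply F[6]=+1.358 → step 7: x=0.057, v=0.604, θ=0.069, ω=-0.598
apply F[7]=+0.022 → step 8: x=0.069, v=0.599, θ=0.057, ω=-0.576
apply F[8]=-0.954 → step 9: x=0.081, v=0.585, θ=0.046, ω=-0.544
apply F[9]=-1.652 → step 10: x=0.093, v=0.564, θ=0.035, ω=-0.505
apply F[10]=-2.135 → step 11: x=0.104, v=0.538, θ=0.026, ω=-0.464
apply F[11]=-2.453 → step 12: x=0.114, v=0.510, θ=0.017, ω=-0.421
apply F[12]=-2.648 → step 13: x=0.124, v=0.480, θ=0.009, ω=-0.378
apply F[13]=-2.751 → step 14: x=0.133, v=0.450, θ=0.002, ω=-0.337
apply F[14]=-2.785 → step 15: x=0.142, v=0.420, θ=-0.005, ω=-0.298
apply F[15]=-2.769 → step 16: x=0.150, v=0.390, θ=-0.010, ω=-0.261
apply F[16]=-2.718 → step 17: x=0.158, v=0.362, θ=-0.015, ω=-0.227
apply F[17]=-2.642 → step 18: x=0.165, v=0.334, θ=-0.019, ω=-0.195
apply F[18]=-2.551 → step 19: x=0.171, v=0.308, θ=-0.023, ω=-0.166
apply F[19]=-2.449 → step 20: x=0.177, v=0.284, θ=-0.026, ω=-0.140
apply F[20]=-2.343 → step 21: x=0.182, v=0.260, θ=-0.028, ω=-0.117
apply F[21]=-2.233 → step 22: x=0.187, v=0.238, θ=-0.031, ω=-0.096
apply F[22]=-2.125 → step 23: x=0.192, v=0.218, θ=-0.032, ω=-0.077
apply F[23]=-2.018 → step 24: x=0.196, v=0.199, θ=-0.034, ω=-0.060
apply F[24]=-1.915 → step 25: x=0.200, v=0.181, θ=-0.035, ω=-0.045
apply F[25]=-1.815 → step 26: x=0.203, v=0.164, θ=-0.036, ω=-0.032
apply F[26]=-1.721 → step 27: x=0.207, v=0.148, θ=-0.036, ω=-0.020
apply F[27]=-1.630 → step 28: x=0.209, v=0.133, θ=-0.036, ω=-0.010
apply F[28]=-1.545 → step 29: x=0.212, v=0.119, θ=-0.036, ω=-0.002
apply F[29]=-1.465 → step 30: x=0.214, v=0.106, θ=-0.036, ω=0.006
apply F[30]=-1.389 → step 31: x=0.216, v=0.094, θ=-0.036, ω=0.013
apply F[31]=-1.317 → step 32: x=0.218, v=0.083, θ=-0.036, ω=0.018
apply F[32]=-1.250 → step 33: x=0.219, v=0.072, θ=-0.036, ω=0.023
apply F[33]=-1.187 → step 34: x=0.221, v=0.062, θ=-0.035, ω=0.027
apply F[34]=-1.127 → step 35: x=0.222, v=0.053, θ=-0.034, ω=0.031
apply F[35]=-1.071 → step 36: x=0.223, v=0.044, θ=-0.034, ω=0.034
apply F[36]=-1.019 → step 37: x=0.224, v=0.035, θ=-0.033, ω=0.036
apply F[37]=-0.969 → step 38: x=0.224, v=0.028, θ=-0.032, ω=0.038
apply F[38]=-0.922 → step 39: x=0.225, v=0.020, θ=-0.032, ω=0.039
apply F[39]=-0.878 → step 40: x=0.225, v=0.013, θ=-0.031, ω=0.041
max |θ| = 0.129 ≤ 0.183 over all 41 states.

Answer: never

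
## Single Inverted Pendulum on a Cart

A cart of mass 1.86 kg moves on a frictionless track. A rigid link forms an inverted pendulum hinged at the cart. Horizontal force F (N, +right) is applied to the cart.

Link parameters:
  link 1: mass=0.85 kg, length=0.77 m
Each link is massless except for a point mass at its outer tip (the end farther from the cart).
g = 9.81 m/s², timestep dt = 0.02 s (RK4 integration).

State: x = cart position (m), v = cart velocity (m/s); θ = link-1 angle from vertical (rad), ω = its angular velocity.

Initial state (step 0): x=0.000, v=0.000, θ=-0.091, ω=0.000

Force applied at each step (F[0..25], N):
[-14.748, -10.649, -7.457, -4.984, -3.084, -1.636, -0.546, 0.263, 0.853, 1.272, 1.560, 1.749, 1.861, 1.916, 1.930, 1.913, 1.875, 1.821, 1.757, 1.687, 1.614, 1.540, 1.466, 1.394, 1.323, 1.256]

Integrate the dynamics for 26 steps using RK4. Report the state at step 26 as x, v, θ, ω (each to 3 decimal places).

apply F[0]=-14.748 → step 1: x=-0.001, v=-0.150, θ=-0.089, ω=0.171
apply F[1]=-10.649 → step 2: x=-0.006, v=-0.256, θ=-0.085, ω=0.286
apply F[2]=-7.457 → step 3: x=-0.011, v=-0.329, θ=-0.078, ω=0.360
apply F[3]=-4.984 → step 4: x=-0.018, v=-0.376, θ=-0.071, ω=0.402
apply F[4]=-3.084 → step 5: x=-0.026, v=-0.403, θ=-0.062, ω=0.420
apply F[5]=-1.636 → step 6: x=-0.034, v=-0.416, θ=-0.054, ω=0.421
apply F[6]=-0.546 → step 7: x=-0.043, v=-0.417, θ=-0.046, ω=0.410
apply F[7]=+0.263 → step 8: x=-0.051, v=-0.411, θ=-0.038, ω=0.391
apply F[8]=+0.853 → step 9: x=-0.059, v=-0.398, θ=-0.030, ω=0.367
apply F[9]=+1.272 → step 10: x=-0.067, v=-0.382, θ=-0.023, ω=0.339
apply F[10]=+1.560 → step 11: x=-0.074, v=-0.364, θ=-0.017, ω=0.310
apply F[11]=+1.749 → step 12: x=-0.081, v=-0.344, θ=-0.011, ω=0.281
apply F[12]=+1.861 → step 13: x=-0.088, v=-0.323, θ=-0.005, ω=0.252
apply F[13]=+1.916 → step 14: x=-0.094, v=-0.302, θ=-0.001, ω=0.224
apply F[14]=+1.930 → step 15: x=-0.100, v=-0.282, θ=0.004, ω=0.198
apply F[15]=+1.913 → step 16: x=-0.106, v=-0.262, θ=0.007, ω=0.173
apply F[16]=+1.875 → step 17: x=-0.111, v=-0.242, θ=0.011, ω=0.150
apply F[17]=+1.821 → step 18: x=-0.115, v=-0.224, θ=0.013, ω=0.129
apply F[18]=+1.757 → step 19: x=-0.120, v=-0.206, θ=0.016, ω=0.110
apply F[19]=+1.687 → step 20: x=-0.124, v=-0.189, θ=0.018, ω=0.093
apply F[20]=+1.614 → step 21: x=-0.127, v=-0.174, θ=0.019, ω=0.077
apply F[21]=+1.540 → step 22: x=-0.131, v=-0.159, θ=0.021, ω=0.063
apply F[22]=+1.466 → step 23: x=-0.134, v=-0.145, θ=0.022, ω=0.050
apply F[23]=+1.394 → step 24: x=-0.136, v=-0.132, θ=0.023, ω=0.039
apply F[24]=+1.323 → step 25: x=-0.139, v=-0.120, θ=0.024, ω=0.029
apply F[25]=+1.256 → step 26: x=-0.141, v=-0.109, θ=0.024, ω=0.021

Answer: x=-0.141, v=-0.109, θ=0.024, ω=0.021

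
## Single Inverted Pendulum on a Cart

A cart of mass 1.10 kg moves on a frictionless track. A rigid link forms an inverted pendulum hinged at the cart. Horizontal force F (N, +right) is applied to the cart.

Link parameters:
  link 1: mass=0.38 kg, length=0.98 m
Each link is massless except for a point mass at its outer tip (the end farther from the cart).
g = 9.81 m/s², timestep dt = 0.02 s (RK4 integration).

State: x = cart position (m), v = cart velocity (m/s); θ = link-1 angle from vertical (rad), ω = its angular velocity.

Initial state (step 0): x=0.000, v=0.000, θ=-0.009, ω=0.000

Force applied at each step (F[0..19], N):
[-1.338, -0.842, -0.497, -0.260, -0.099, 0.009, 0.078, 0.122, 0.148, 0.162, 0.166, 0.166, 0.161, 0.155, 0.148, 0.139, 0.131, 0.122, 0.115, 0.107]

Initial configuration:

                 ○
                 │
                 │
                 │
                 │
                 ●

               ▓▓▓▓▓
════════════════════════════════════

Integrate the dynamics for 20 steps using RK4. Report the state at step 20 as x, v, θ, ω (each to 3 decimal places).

Answer: x=-0.014, v=-0.017, θ=0.002, ω=0.007

Derivation:
apply F[0]=-1.338 → step 1: x=-0.000, v=-0.024, θ=-0.009, ω=0.022
apply F[1]=-0.842 → step 2: x=-0.001, v=-0.038, θ=-0.008, ω=0.036
apply F[2]=-0.497 → step 3: x=-0.002, v=-0.047, θ=-0.007, ω=0.043
apply F[3]=-0.260 → step 4: x=-0.003, v=-0.051, θ=-0.007, ω=0.046
apply F[4]=-0.099 → step 5: x=-0.004, v=-0.053, θ=-0.006, ω=0.046
apply F[5]=+0.009 → step 6: x=-0.005, v=-0.052, θ=-0.005, ω=0.044
apply F[6]=+0.078 → step 7: x=-0.006, v=-0.050, θ=-0.004, ω=0.042
apply F[7]=+0.122 → step 8: x=-0.007, v=-0.048, θ=-0.003, ω=0.039
apply F[8]=+0.148 → step 9: x=-0.008, v=-0.045, θ=-0.002, ω=0.035
apply F[9]=+0.162 → step 10: x=-0.009, v=-0.042, θ=-0.002, ω=0.032
apply F[10]=+0.166 → step 11: x=-0.009, v=-0.039, θ=-0.001, ω=0.028
apply F[11]=+0.166 → step 12: x=-0.010, v=-0.036, θ=-0.000, ω=0.025
apply F[12]=+0.161 → step 13: x=-0.011, v=-0.033, θ=-0.000, ω=0.022
apply F[13]=+0.155 → step 14: x=-0.011, v=-0.030, θ=0.000, ω=0.019
apply F[14]=+0.148 → step 15: x=-0.012, v=-0.027, θ=0.001, ω=0.016
apply F[15]=+0.139 → step 16: x=-0.013, v=-0.025, θ=0.001, ω=0.014
apply F[16]=+0.131 → step 17: x=-0.013, v=-0.023, θ=0.001, ω=0.012
apply F[17]=+0.122 → step 18: x=-0.013, v=-0.021, θ=0.002, ω=0.010
apply F[18]=+0.115 → step 19: x=-0.014, v=-0.019, θ=0.002, ω=0.008
apply F[19]=+0.107 → step 20: x=-0.014, v=-0.017, θ=0.002, ω=0.007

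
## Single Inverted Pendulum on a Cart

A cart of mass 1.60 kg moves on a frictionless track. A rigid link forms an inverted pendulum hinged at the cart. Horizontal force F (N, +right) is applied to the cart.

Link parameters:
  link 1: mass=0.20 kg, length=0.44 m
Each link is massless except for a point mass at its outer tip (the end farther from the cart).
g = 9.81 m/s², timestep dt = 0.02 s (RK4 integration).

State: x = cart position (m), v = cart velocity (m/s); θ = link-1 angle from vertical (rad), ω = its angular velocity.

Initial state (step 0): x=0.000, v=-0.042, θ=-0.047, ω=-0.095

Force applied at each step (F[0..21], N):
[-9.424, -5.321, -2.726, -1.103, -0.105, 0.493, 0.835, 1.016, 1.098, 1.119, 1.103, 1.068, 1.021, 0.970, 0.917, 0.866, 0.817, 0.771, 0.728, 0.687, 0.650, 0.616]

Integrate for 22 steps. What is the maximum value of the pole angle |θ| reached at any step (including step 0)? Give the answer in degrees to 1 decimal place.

Answer: 2.7°

Derivation:
apply F[0]=-9.424 → step 1: x=-0.002, v=-0.159, θ=-0.046, ω=0.149
apply F[1]=-5.321 → step 2: x=-0.006, v=-0.224, θ=-0.042, ω=0.277
apply F[2]=-2.726 → step 3: x=-0.011, v=-0.257, θ=-0.036, ω=0.335
apply F[3]=-1.103 → step 4: x=-0.016, v=-0.270, θ=-0.029, ω=0.350
apply F[4]=-0.105 → step 5: x=-0.021, v=-0.271, θ=-0.022, ω=0.340
apply F[5]=+0.493 → step 6: x=-0.027, v=-0.264, θ=-0.016, ω=0.317
apply F[6]=+0.835 → step 7: x=-0.032, v=-0.253, θ=-0.010, ω=0.286
apply F[7]=+1.016 → step 8: x=-0.037, v=-0.241, θ=-0.004, ω=0.254
apply F[8]=+1.098 → step 9: x=-0.041, v=-0.227, θ=0.000, ω=0.222
apply F[9]=+1.119 → step 10: x=-0.046, v=-0.213, θ=0.005, ω=0.191
apply F[10]=+1.103 → step 11: x=-0.050, v=-0.199, θ=0.008, ω=0.163
apply F[11]=+1.068 → step 12: x=-0.054, v=-0.186, θ=0.011, ω=0.138
apply F[12]=+1.021 → step 13: x=-0.057, v=-0.174, θ=0.014, ω=0.115
apply F[13]=+0.970 → step 14: x=-0.061, v=-0.162, θ=0.016, ω=0.095
apply F[14]=+0.917 → step 15: x=-0.064, v=-0.151, θ=0.017, ω=0.077
apply F[15]=+0.866 → step 16: x=-0.067, v=-0.140, θ=0.019, ω=0.061
apply F[16]=+0.817 → step 17: x=-0.070, v=-0.131, θ=0.020, ω=0.048
apply F[17]=+0.771 → step 18: x=-0.072, v=-0.122, θ=0.021, ω=0.036
apply F[18]=+0.728 → step 19: x=-0.074, v=-0.113, θ=0.021, ω=0.026
apply F[19]=+0.687 → step 20: x=-0.077, v=-0.105, θ=0.022, ω=0.017
apply F[20]=+0.650 → step 21: x=-0.079, v=-0.097, θ=0.022, ω=0.010
apply F[21]=+0.616 → step 22: x=-0.080, v=-0.090, θ=0.022, ω=0.004
Max |angle| over trajectory = 0.047 rad = 2.7°.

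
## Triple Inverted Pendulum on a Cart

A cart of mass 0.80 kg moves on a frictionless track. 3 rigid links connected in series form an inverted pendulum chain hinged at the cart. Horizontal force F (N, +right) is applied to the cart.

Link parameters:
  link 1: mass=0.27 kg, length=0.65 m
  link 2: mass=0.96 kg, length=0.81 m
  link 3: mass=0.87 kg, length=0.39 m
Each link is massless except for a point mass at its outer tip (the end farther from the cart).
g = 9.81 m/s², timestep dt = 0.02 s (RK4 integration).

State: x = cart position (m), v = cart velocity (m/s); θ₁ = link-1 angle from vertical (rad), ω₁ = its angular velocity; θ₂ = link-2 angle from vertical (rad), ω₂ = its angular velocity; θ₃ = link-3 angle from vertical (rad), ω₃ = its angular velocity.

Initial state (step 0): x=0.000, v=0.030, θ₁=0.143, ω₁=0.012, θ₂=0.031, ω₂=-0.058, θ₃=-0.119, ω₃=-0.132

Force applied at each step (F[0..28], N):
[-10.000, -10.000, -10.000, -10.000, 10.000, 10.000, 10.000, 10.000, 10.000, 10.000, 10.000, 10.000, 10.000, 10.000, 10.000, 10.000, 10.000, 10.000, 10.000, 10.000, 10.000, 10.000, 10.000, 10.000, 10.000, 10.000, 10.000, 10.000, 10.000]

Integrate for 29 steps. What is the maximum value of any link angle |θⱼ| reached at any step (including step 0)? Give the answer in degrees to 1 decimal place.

Answer: 102.4°

Derivation:
apply F[0]=-10.000 → step 1: x=-0.002, v=-0.271, θ₁=0.150, ω₁=0.673, θ₂=0.029, ω₂=-0.184, θ₃=-0.123, ω₃=-0.229
apply F[1]=-10.000 → step 2: x=-0.011, v=-0.569, θ₁=0.170, ω₁=1.331, θ₂=0.024, ω₂=-0.312, θ₃=-0.128, ω₃=-0.314
apply F[2]=-10.000 → step 3: x=-0.025, v=-0.860, θ₁=0.203, ω₁=1.966, θ₂=0.016, ω₂=-0.430, θ₃=-0.135, ω₃=-0.375
apply F[3]=-10.000 → step 4: x=-0.045, v=-1.136, θ₁=0.248, ω₁=2.542, θ₂=0.007, ω₂=-0.513, θ₃=-0.143, ω₃=-0.407
apply F[4]=+10.000 → step 5: x=-0.066, v=-0.954, θ₁=0.300, ω₁=2.612, θ₂=-0.006, ω₂=-0.748, θ₃=-0.152, ω₃=-0.473
apply F[5]=+10.000 → step 6: x=-0.083, v=-0.771, θ₁=0.353, ω₁=2.699, θ₂=-0.023, ω₂=-0.993, θ₃=-0.162, ω₃=-0.525
apply F[6]=+10.000 → step 7: x=-0.097, v=-0.585, θ₁=0.408, ω₁=2.781, θ₂=-0.046, ω₂=-1.235, θ₃=-0.173, ω₃=-0.561
apply F[7]=+10.000 → step 8: x=-0.107, v=-0.392, θ₁=0.464, ω₁=2.847, θ₂=-0.073, ω₂=-1.467, θ₃=-0.184, ω₃=-0.586
apply F[8]=+10.000 → step 9: x=-0.112, v=-0.195, θ₁=0.521, ω₁=2.893, θ₂=-0.104, ω₂=-1.687, θ₃=-0.196, ω₃=-0.601
apply F[9]=+10.000 → step 10: x=-0.114, v=0.007, θ₁=0.579, ω₁=2.919, θ₂=-0.140, ω₂=-1.894, θ₃=-0.208, ω₃=-0.609
apply F[10]=+10.000 → step 11: x=-0.112, v=0.213, θ₁=0.638, ω₁=2.924, θ₂=-0.180, ω₂=-2.090, θ₃=-0.220, ω₃=-0.613
apply F[11]=+10.000 → step 12: x=-0.106, v=0.421, θ₁=0.696, ω₁=2.912, θ₂=-0.224, ω₂=-2.279, θ₃=-0.233, ω₃=-0.614
apply F[12]=+10.000 → step 13: x=-0.095, v=0.630, θ₁=0.754, ω₁=2.882, θ₂=-0.271, ω₂=-2.464, θ₃=-0.245, ω₃=-0.614
apply F[13]=+10.000 → step 14: x=-0.081, v=0.840, θ₁=0.811, ω₁=2.834, θ₂=-0.322, ω₂=-2.648, θ₃=-0.257, ω₃=-0.614
apply F[14]=+10.000 → step 15: x=-0.062, v=1.048, θ₁=0.867, ω₁=2.767, θ₂=-0.377, ω₂=-2.836, θ₃=-0.269, ω₃=-0.618
apply F[15]=+10.000 → step 16: x=-0.039, v=1.255, θ₁=0.922, ω₁=2.679, θ₂=-0.436, ω₂=-3.030, θ₃=-0.282, ω₃=-0.626
apply F[16]=+10.000 → step 17: x=-0.012, v=1.458, θ₁=0.974, ω₁=2.565, θ₂=-0.498, ω₂=-3.236, θ₃=-0.295, ω₃=-0.641
apply F[17]=+10.000 → step 18: x=0.020, v=1.655, θ₁=1.024, ω₁=2.421, θ₂=-0.565, ω₂=-3.458, θ₃=-0.308, ω₃=-0.666
apply F[18]=+10.000 → step 19: x=0.055, v=1.845, θ₁=1.071, ω₁=2.239, θ₂=-0.637, ω₂=-3.704, θ₃=-0.321, ω₃=-0.706
apply F[19]=+10.000 → step 20: x=0.093, v=2.023, θ₁=1.114, ω₁=2.008, θ₂=-0.714, ω₂=-3.978, θ₃=-0.336, ω₃=-0.766
apply F[20]=+10.000 → step 21: x=0.135, v=2.186, θ₁=1.151, ω₁=1.715, θ₂=-0.796, ω₂=-4.291, θ₃=-0.352, ω₃=-0.857
apply F[21]=+10.000 → step 22: x=0.181, v=2.328, θ₁=1.182, ω₁=1.346, θ₂=-0.885, ω₂=-4.650, θ₃=-0.371, ω₃=-0.991
apply F[22]=+10.000 → step 23: x=0.228, v=2.441, θ₁=1.204, ω₁=0.884, θ₂=-0.983, ω₂=-5.066, θ₃=-0.392, ω₃=-1.189
apply F[23]=+10.000 → step 24: x=0.278, v=2.515, θ₁=1.216, ω₁=0.314, θ₂=-1.089, ω₂=-5.544, θ₃=-0.419, ω₃=-1.478
apply F[24]=+10.000 → step 25: x=0.329, v=2.537, θ₁=1.216, ω₁=-0.370, θ₂=-1.205, ω₂=-6.087, θ₃=-0.452, ω₃=-1.896
apply F[25]=+10.000 → step 26: x=0.379, v=2.492, θ₁=1.201, ω₁=-1.158, θ₂=-1.332, ω₂=-6.683, θ₃=-0.496, ω₃=-2.493
apply F[26]=+10.000 → step 27: x=0.428, v=2.369, θ₁=1.169, ω₁=-2.008, θ₂=-1.472, ω₂=-7.305, θ₃=-0.553, ω₃=-3.321
apply F[27]=+10.000 → step 28: x=0.473, v=2.155, θ₁=1.121, ω₁=-2.847, θ₂=-1.624, ω₂=-7.905, θ₃=-0.630, ω₃=-4.432
apply F[28]=+10.000 → step 29: x=0.513, v=1.849, θ₁=1.056, ω₁=-3.565, θ₂=-1.788, ω₂=-8.410, θ₃=-0.733, ω₃=-5.861
Max |angle| over trajectory = 1.788 rad = 102.4°.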